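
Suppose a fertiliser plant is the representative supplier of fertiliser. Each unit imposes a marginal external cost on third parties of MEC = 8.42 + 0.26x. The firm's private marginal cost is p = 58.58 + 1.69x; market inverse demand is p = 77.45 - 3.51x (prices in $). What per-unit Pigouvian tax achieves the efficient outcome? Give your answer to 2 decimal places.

tax = $8.92 per unit

Social marginal cost = private MC + MEC = 67.00 + 1.95x.
Set SMC = demand: 67.00 + 1.95x = 77.45 - 3.51x → x* = 1.9139.
The Pigouvian tax equals MEC at x*: 8.42 + 0.26×1.9139 = 8.9176.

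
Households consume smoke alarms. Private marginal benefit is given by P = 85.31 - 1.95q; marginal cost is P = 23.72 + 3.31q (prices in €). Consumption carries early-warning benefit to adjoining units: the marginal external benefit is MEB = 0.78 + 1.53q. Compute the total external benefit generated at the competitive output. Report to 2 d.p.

€114.02

Market equilibrium (private): 23.72 + 3.31q = 85.31 - 1.95q → q_m = 11.7091.
Total external benefit = ∫₀^{q_m} (0.78 + 1.53q) dq = 0.78×11.7091 + ½×1.53×11.7091² = 114.0169.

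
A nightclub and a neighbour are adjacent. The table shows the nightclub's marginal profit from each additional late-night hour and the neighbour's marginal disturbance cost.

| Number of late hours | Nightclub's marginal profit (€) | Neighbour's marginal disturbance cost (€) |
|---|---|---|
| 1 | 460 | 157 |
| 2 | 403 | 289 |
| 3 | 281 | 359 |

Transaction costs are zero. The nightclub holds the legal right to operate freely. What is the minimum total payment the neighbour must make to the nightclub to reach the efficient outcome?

Left alone the nightclub would choose level 3 (marginal profit stays positive).
Efficient level: k* = 2 (marginal profit ≥ marginal disturbance cost through 2).
The neighbour must at least cover the nightclub's forgone profit from cutting 3→2: 281 = 281.

€281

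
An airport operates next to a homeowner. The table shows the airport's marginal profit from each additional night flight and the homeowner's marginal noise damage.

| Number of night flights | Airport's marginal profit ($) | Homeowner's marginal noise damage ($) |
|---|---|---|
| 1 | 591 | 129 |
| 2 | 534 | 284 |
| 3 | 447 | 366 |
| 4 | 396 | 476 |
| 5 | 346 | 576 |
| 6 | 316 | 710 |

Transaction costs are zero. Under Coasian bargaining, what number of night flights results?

3

Bargaining reaches the level where marginal profit last exceeds marginal noise damage.
That holds through level 3 (447 ≥ 366) but not at 4 (396 < 476).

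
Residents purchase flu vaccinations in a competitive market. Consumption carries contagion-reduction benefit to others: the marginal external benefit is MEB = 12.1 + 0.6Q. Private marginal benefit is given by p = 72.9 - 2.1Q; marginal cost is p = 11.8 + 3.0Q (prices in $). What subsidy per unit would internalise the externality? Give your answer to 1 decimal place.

subsidy = $21.9 per unit

Social marginal benefit = demand + MEB = 85.0 - 1.5Q.
Set SMB = MC: 85.0 - 1.5Q = 11.8 + 3.0Q → Q* = 16.2667.
The Pigouvian subsidy equals MEB at Q*: 12.1 + 0.6×16.2667 = 21.8600.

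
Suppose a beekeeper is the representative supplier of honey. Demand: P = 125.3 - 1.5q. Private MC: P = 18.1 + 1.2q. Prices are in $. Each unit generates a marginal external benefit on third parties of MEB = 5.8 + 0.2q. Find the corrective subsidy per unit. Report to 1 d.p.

subsidy = $14.8 per unit

Social marginal cost = private MC − MEB = 12.3 + q.
Set SMC = demand: 12.3 + q = 125.3 - 1.5q → q* = 45.2000.
The Pigouvian subsidy equals MEB at q*: 5.8 + 0.2×45.2000 = 14.8400.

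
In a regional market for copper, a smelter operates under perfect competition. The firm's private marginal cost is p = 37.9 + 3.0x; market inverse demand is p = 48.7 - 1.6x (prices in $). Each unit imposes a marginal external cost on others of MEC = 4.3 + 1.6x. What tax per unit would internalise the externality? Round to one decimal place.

tax = $6.0 per unit

Social marginal cost = private MC + MEC = 42.2 + 4.6x.
Set SMC = demand: 42.2 + 4.6x = 48.7 - 1.6x → x* = 1.0484.
The Pigouvian tax equals MEC at x*: 4.3 + 1.6×1.0484 = 5.9774.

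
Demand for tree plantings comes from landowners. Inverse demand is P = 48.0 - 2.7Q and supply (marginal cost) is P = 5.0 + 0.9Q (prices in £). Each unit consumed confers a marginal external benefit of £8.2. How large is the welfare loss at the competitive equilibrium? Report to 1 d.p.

DWL = £9.3

Market equilibrium (private): 5.0 + 0.9Q = 48.0 - 2.7Q → Q_m = 11.9444.
Social marginal benefit = demand + MEB = 56.2 - 2.7Q.
Set SMB = MC: 56.2 - 2.7Q = 5.0 + 0.9Q → Q* = 14.2222.
The loss is the area between SMB and MC from Q* to Q_m; with linear curves that's a triangle of height MEB(Q_m).
DWL = ½ × 2.2778 × 8.2000 = 9.3390.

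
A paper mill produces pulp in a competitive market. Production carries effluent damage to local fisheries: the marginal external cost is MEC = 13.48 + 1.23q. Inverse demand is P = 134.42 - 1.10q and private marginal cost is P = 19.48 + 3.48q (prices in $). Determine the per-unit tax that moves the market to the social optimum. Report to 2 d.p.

Social marginal cost = private MC + MEC = 32.96 + 4.71q.
Set SMC = demand: 32.96 + 4.71q = 134.42 - 1.10q → q* = 17.4630.
The Pigouvian tax equals MEC at q*: 13.48 + 1.23×17.4630 = 34.9595.

tax = $34.96 per unit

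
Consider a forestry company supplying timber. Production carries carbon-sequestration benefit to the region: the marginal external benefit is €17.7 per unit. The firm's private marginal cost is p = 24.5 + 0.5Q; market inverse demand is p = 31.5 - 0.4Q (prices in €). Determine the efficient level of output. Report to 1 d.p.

Social marginal cost = private MC − MEB = 6.8 + 0.5Q.
Set SMC = demand: 6.8 + 0.5Q = 31.5 - 0.4Q → Q* = 27.4444.

Q* = 27.4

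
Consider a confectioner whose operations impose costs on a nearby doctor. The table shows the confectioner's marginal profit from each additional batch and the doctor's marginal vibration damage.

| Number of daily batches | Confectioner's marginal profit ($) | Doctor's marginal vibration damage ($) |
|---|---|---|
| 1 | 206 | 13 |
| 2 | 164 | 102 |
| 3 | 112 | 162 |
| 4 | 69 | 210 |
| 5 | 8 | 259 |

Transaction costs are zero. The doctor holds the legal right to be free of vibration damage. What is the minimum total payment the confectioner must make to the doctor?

Efficient level: marginal profit ≥ marginal vibration damage through level 2, so k* = 2.
With the doctor holding the right, the confectioner must at least compensate total damage at k*: 13 + 102 = 115.

$115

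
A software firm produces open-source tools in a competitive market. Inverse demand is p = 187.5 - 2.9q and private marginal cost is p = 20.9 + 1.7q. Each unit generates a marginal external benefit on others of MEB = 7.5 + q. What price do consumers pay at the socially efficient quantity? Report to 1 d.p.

Social marginal cost = private MC − MEB = 13.4 + 0.7q.
Set SMC = demand: 13.4 + 0.7q = 187.5 - 2.9q → q* = 48.3611.
Consumer price on the demand curve at q*: 187.5 − 2.9×48.3611 = 47.2528.

P = 47.3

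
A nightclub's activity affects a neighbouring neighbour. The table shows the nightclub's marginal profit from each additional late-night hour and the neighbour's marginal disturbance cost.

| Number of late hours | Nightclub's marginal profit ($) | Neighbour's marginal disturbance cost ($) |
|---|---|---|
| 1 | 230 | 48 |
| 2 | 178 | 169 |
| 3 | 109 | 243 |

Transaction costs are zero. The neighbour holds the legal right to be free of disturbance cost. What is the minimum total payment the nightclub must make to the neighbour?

Efficient level: marginal profit ≥ marginal disturbance cost through level 2, so k* = 2.
With the neighbour holding the right, the nightclub must at least compensate total damage at k*: 48 + 169 = 217.

$217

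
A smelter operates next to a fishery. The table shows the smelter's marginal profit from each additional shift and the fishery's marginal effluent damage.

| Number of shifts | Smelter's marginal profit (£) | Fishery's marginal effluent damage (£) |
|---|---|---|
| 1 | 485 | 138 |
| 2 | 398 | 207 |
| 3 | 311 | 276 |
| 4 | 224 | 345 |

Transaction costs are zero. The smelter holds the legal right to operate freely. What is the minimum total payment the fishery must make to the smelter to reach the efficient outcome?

Left alone the smelter would choose level 4 (marginal profit stays positive).
Efficient level: k* = 3 (marginal profit ≥ marginal effluent damage through 3).
The fishery must at least cover the smelter's forgone profit from cutting 4→3: 224 = 224.

£224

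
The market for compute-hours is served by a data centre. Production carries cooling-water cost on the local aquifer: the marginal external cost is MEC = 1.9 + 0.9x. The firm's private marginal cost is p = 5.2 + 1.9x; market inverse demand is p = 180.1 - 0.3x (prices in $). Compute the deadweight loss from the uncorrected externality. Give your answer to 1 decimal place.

Market equilibrium (private): 5.2 + 1.9x = 180.1 - 0.3x → x_m = 79.5000.
Social marginal cost = private MC + MEC = 7.1 + 2.8x.
Set SMC = demand: 7.1 + 2.8x = 180.1 - 0.3x → x* = 55.8065.
Between x* and x_m the wedge SMC − demand runs linearly from 0 to MEC(x_m), so the loss is a triangle.
DWL = ½ × 23.6935 × 73.4500 = 870.1438.

DWL = $870.1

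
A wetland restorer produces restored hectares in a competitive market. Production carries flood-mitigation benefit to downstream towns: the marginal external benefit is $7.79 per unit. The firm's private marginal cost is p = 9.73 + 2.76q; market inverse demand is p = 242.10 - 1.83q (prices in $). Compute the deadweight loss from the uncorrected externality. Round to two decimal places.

Market equilibrium (private): 9.73 + 2.76q = 242.10 - 1.83q → q_m = 50.6253.
Social marginal cost = private MC − MEB = 1.94 + 2.76q.
Set SMC = demand: 1.94 + 2.76q = 242.10 - 1.83q → q* = 52.3224.
The loss is the area between SMC and demand from q* to q_m; with linear curves that's a triangle of height MEB(q_m).
DWL = ½ × 1.6971 × 7.7900 = 6.6102.

DWL = $6.61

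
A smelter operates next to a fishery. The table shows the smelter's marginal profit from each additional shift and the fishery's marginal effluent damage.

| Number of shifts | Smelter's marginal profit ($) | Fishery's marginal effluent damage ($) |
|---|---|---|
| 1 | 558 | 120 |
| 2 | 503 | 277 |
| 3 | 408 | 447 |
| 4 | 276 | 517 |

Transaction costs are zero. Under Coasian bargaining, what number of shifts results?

2

Bargaining reaches the level where marginal profit last exceeds marginal effluent damage.
That holds through level 2 (503 ≥ 277) but not at 3 (408 < 447).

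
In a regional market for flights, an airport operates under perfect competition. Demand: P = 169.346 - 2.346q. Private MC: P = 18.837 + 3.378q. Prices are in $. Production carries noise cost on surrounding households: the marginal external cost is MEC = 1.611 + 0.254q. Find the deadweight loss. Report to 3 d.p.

Market equilibrium (private): 18.837 + 3.378q = 169.346 - 2.346q → q_m = 26.2944.
Social marginal cost = private MC + MEC = 20.448 + 3.632q.
Set SMC = demand: 20.448 + 3.632q = 169.346 - 2.346q → q* = 24.9077.
Height of the DWL triangle at q_m is SMC(q_m) − demand(q_m) = MEC(q_m) = 8.2898.
DWL = ½ × 1.3867 × 8.2898 = 5.7477.

DWL = $5.748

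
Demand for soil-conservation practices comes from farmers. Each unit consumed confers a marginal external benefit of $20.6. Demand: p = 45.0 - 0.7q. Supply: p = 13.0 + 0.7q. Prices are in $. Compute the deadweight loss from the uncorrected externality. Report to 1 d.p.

Market equilibrium (private): 13.0 + 0.7q = 45.0 - 0.7q → q_m = 22.8571.
Social marginal benefit = demand + MEB = 65.6 - 0.7q.
Set SMB = MC: 65.6 - 0.7q = 13.0 + 0.7q → q* = 37.5714.
The loss is the area between SMB and MC from q* to q_m; with linear curves that's a triangle of height MEB(q_m).
DWL = ½ × 14.7143 × 20.6000 = 151.5573.

DWL = $151.6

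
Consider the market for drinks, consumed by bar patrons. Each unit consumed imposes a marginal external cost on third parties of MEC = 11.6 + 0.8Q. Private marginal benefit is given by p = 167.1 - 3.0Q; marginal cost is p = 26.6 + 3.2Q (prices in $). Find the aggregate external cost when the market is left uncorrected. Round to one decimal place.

Market equilibrium (private): 26.6 + 3.2Q = 167.1 - 3.0Q → Q_m = 22.6613.
Total external cost = ∫₀^{Q_m} (11.6 + 0.8Q) dQ = 11.6×22.6613 + ½×0.8×22.6613² = 468.2849.

$468.3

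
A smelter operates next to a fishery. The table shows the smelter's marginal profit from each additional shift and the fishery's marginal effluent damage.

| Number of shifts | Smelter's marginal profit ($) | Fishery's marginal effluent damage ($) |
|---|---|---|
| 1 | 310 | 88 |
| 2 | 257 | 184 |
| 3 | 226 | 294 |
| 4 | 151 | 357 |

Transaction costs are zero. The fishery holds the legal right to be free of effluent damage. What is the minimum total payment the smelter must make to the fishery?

Efficient level: marginal profit ≥ marginal effluent damage through level 2, so k* = 2.
With the fishery holding the right, the smelter must at least compensate total damage at k*: 88 + 184 = 272.

$272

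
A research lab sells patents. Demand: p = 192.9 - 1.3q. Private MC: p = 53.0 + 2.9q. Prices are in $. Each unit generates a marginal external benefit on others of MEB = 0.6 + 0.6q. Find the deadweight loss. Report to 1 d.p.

Market equilibrium (private): 53.0 + 2.9q = 192.9 - 1.3q → q_m = 33.3095.
Social marginal cost = private MC − MEB = 52.4 + 2.3q.
Set SMC = demand: 52.4 + 2.3q = 192.9 - 1.3q → q* = 39.0278.
The welfare-loss triangle has base |q_m − q*| and height MEB(q_m) (the vertical gap between SMC and demand is zero at q* and MEB at q_m).
DWL = ½ × 5.7183 × 20.5857 = 58.8576.

DWL = $58.9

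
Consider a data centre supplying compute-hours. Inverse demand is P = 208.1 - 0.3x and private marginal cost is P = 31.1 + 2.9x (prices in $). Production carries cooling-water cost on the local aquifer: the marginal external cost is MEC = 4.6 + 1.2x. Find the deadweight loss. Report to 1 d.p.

Market equilibrium (private): 31.1 + 2.9x = 208.1 - 0.3x → x_m = 55.3125.
Social marginal cost = private MC + MEC = 35.7 + 4.1x.
Set SMC = demand: 35.7 + 4.1x = 208.1 - 0.3x → x* = 39.1818.
Between x* and x_m the wedge SMC − demand runs linearly from 0 to MEC(x_m), so the loss is a triangle.
DWL = ½ × 16.1307 × 70.9750 = 572.4382.

DWL = $572.4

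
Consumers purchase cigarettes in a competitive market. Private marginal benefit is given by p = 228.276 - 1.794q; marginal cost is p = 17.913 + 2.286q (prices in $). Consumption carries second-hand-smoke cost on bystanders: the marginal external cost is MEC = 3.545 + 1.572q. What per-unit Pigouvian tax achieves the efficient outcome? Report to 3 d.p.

tax = $61.068 per unit

Social marginal benefit = demand − MEC = 224.731 - 3.366q.
Set SMB = MC: 224.731 - 3.366q = 17.913 + 2.286q → q* = 36.5920.
The Pigouvian tax equals MEC at q*: 3.545 + 1.572×36.5920 = 61.0676.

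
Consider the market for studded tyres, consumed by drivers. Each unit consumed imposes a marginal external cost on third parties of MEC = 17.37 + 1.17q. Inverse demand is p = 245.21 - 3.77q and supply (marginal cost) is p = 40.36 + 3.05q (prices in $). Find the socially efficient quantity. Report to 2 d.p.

q* = 23.46

Social marginal benefit = demand − MEC = 227.84 - 4.94q.
Set SMB = MC: 227.84 - 4.94q = 40.36 + 3.05q → q* = 23.4643.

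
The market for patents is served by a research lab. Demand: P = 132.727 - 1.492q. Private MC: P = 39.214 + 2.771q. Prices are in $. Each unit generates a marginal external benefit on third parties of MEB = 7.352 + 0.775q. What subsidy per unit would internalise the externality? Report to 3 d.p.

subsidy = $29.763 per unit

Social marginal cost = private MC − MEB = 31.862 + 1.996q.
Set SMC = demand: 31.862 + 1.996q = 132.727 - 1.492q → q* = 28.9177.
The Pigouvian subsidy equals MEB at q*: 7.352 + 0.775×28.9177 = 29.7632.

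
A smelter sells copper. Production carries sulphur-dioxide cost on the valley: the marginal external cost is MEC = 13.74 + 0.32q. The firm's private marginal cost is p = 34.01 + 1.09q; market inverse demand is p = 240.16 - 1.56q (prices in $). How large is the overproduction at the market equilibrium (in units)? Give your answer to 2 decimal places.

Market equilibrium (private): 34.01 + 1.09q = 240.16 - 1.56q → q_m = 77.7925.
Social marginal cost = private MC + MEC = 47.75 + 1.41q.
Set SMC = demand: 47.75 + 1.41q = 240.16 - 1.56q → q* = 64.7845.
Gap = |77.7925 − 64.7845| = 13.0080.

13.01 units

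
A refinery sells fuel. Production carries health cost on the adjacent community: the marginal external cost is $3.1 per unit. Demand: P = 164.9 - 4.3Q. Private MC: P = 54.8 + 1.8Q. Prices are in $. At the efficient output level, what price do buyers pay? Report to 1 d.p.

Social marginal cost = private MC + MEC = 57.9 + 1.8Q.
Set SMC = demand: 57.9 + 1.8Q = 164.9 - 4.3Q → Q* = 17.5410.
Consumer price on the demand curve at Q*: 164.9 − 4.3×17.5410 = 89.4737.

P = $89.5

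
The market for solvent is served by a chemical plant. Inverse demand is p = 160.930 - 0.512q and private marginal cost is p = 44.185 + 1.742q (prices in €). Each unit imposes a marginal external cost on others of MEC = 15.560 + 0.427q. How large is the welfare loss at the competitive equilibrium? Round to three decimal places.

DWL = €264.734

Market equilibrium (private): 44.185 + 1.742q = 160.930 - 0.512q → q_m = 51.7946.
Social marginal cost = private MC + MEC = 59.745 + 2.169q.
Set SMC = demand: 59.745 + 2.169q = 160.930 - 0.512q → q* = 37.7415.
Between q* and q_m the wedge SMC − demand runs linearly from 0 to MEC(q_m), so the loss is a triangle.
DWL = ½ × 14.0531 × 37.6763 = 264.7344.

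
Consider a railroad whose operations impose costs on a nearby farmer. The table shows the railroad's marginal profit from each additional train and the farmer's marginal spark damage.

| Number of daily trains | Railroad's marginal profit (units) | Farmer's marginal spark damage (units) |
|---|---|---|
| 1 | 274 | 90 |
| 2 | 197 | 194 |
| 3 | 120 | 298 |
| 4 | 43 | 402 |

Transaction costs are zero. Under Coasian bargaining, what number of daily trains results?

2

Bargaining reaches the level where marginal profit last exceeds marginal spark damage.
That holds through level 2 (197 ≥ 194) but not at 3 (120 < 298).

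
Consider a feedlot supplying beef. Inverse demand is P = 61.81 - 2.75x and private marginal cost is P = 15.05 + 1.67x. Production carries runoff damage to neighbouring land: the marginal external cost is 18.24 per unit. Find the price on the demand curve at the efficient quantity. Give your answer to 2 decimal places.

P = 44.07

Social marginal cost = private MC + MEC = 33.29 + 1.67x.
Set SMC = demand: 33.29 + 1.67x = 61.81 - 2.75x → x* = 6.4525.
Consumer price on the demand curve at x*: 61.81 − 2.75×6.4525 = 44.0656.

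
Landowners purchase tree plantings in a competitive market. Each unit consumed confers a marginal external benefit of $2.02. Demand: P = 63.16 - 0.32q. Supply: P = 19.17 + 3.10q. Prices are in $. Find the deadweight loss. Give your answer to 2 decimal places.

DWL = $0.60

Market equilibrium (private): 19.17 + 3.10q = 63.16 - 0.32q → q_m = 12.8626.
Social marginal benefit = demand + MEB = 65.18 - 0.32q.
Set SMB = MC: 65.18 - 0.32q = 19.17 + 3.10q → q* = 13.4532.
Between q* and q_m the wedge SMB − MC runs linearly from 0 to MEB(q_m), so the loss is a triangle.
DWL = ½ × 0.5906 × 2.0200 = 0.5965.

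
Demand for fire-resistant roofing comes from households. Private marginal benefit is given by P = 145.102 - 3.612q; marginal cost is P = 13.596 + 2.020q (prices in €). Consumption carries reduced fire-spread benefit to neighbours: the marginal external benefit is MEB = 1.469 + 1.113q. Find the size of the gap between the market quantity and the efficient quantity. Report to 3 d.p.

6.076 units

Market equilibrium (private): 13.596 + 2.020q = 145.102 - 3.612q → q_m = 23.3498.
Social marginal benefit = demand + MEB = 146.571 - 2.499q.
Set SMB = MC: 146.571 - 2.499q = 13.596 + 2.020q → q* = 29.4258.
Gap = |23.3498 − 29.4258| = 6.0760.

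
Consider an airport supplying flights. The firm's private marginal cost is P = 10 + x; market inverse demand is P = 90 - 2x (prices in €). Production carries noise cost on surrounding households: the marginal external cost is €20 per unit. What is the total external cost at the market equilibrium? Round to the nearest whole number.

Market equilibrium (private): 10 + x = 90 - 2x → x_m = 26.6667.
Total external cost = MEC × x_m = 20 × 26.6667 = 533.3340.

€533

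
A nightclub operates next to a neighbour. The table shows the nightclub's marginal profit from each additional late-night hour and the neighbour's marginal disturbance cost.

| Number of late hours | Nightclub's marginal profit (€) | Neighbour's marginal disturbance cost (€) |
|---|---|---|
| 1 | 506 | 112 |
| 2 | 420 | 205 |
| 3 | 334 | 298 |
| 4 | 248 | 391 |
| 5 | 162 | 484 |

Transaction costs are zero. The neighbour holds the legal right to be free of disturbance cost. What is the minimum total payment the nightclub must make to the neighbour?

€615

Efficient level: marginal profit ≥ marginal disturbance cost through level 3, so k* = 3.
With the neighbour holding the right, the nightclub must at least compensate total damage at k*: 112 + 205 + 298 = 615.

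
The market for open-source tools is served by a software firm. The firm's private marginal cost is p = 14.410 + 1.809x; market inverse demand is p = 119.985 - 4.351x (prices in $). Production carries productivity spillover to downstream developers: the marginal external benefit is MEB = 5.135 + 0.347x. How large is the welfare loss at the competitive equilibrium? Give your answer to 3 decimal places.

DWL = $10.564

Market equilibrium (private): 14.410 + 1.809x = 119.985 - 4.351x → x_m = 17.1388.
Social marginal cost = private MC − MEB = 9.275 + 1.462x.
Set SMC = demand: 9.275 + 1.462x = 119.985 - 4.351x → x* = 19.0452.
Height of the DWL triangle at x_m is demand(x_m) − SMC(x_m) = MEB(x_m) = 11.0822.
DWL = ½ × 1.9064 × 11.0822 = 10.5636.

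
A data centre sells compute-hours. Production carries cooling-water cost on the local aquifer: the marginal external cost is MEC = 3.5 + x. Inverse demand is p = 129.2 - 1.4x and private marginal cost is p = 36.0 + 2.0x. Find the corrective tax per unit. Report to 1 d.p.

tax = 23.9 per unit

Social marginal cost = private MC + MEC = 39.5 + 3.0x.
Set SMC = demand: 39.5 + 3.0x = 129.2 - 1.4x → x* = 20.3864.
The Pigouvian tax equals MEC at x*: 3.5 + 1.0×20.3864 = 23.8864.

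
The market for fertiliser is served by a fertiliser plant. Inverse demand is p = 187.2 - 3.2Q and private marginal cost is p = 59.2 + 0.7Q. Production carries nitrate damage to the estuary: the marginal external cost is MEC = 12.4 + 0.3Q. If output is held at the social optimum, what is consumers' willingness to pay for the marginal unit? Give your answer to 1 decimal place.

P = 99.1

Social marginal cost = private MC + MEC = 71.6 + Q.
Set SMC = demand: 71.6 + Q = 187.2 - 3.2Q → Q* = 27.5238.
Consumer price on the demand curve at Q*: 187.2 − 3.2×27.5238 = 99.1238.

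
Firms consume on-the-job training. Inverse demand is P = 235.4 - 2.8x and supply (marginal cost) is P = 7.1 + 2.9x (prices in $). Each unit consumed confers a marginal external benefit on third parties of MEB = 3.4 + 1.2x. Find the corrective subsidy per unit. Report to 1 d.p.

subsidy = $65.2 per unit

Social marginal benefit = demand + MEB = 238.8 - 1.6x.
Set SMB = MC: 238.8 - 1.6x = 7.1 + 2.9x → x* = 51.4889.
The Pigouvian subsidy equals MEB at x*: 3.4 + 1.2×51.4889 = 65.1867.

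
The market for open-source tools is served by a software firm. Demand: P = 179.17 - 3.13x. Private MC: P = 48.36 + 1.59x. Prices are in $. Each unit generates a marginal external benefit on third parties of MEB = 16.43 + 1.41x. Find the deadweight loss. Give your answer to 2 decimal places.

DWL = $465.41

Market equilibrium (private): 48.36 + 1.59x = 179.17 - 3.13x → x_m = 27.7140.
Social marginal cost = private MC − MEB = 31.93 + 0.18x.
Set SMC = demand: 31.93 + 0.18x = 179.17 - 3.13x → x* = 44.4834.
Between x* and x_m the wedge demand − SMC runs linearly from 0 to MEB(x_m), so the loss is a triangle.
DWL = ½ × 16.7694 × 55.5067 = 465.4070.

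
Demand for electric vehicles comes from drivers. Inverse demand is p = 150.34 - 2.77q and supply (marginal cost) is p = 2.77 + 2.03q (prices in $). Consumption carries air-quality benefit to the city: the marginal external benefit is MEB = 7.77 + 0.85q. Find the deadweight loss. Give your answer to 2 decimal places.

DWL = $145.49

Market equilibrium (private): 2.77 + 2.03q = 150.34 - 2.77q → q_m = 30.7438.
Social marginal benefit = demand + MEB = 158.11 - 1.92q.
Set SMB = MC: 158.11 - 1.92q = 2.77 + 2.03q → q* = 39.3266.
The loss is the area between SMB and MC from q* to q_m; with linear curves that's a triangle of height MEB(q_m).
DWL = ½ × 8.5828 × 33.9022 = 145.4879.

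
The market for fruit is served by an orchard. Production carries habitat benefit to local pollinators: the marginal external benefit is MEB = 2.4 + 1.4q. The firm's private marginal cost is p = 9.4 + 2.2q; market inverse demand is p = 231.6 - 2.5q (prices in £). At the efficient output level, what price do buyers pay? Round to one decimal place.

P = £61.4

Social marginal cost = private MC − MEB = 7.0 + 0.8q.
Set SMC = demand: 7.0 + 0.8q = 231.6 - 2.5q → q* = 68.0606.
Consumer price on the demand curve at q*: 231.6 − 2.5×68.0606 = 61.4485.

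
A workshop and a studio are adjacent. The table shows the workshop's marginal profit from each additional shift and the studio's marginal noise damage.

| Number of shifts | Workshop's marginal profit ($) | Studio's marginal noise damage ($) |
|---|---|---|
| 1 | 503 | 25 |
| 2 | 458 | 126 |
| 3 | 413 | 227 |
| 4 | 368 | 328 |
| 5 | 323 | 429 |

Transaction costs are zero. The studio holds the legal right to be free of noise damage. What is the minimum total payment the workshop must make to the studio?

$706

Efficient level: marginal profit ≥ marginal noise damage through level 4, so k* = 4.
With the studio holding the right, the workshop must at least compensate total damage at k*: 25 + 126 + 227 + 328 = 706.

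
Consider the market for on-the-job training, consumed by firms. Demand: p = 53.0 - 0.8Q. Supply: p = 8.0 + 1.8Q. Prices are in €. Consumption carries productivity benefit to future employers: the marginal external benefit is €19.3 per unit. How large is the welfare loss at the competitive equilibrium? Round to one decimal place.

DWL = €71.6

Market equilibrium (private): 8.0 + 1.8Q = 53.0 - 0.8Q → Q_m = 17.3077.
Social marginal benefit = demand + MEB = 72.3 - 0.8Q.
Set SMB = MC: 72.3 - 0.8Q = 8.0 + 1.8Q → Q* = 24.7308.
Height of the DWL triangle at Q_m is SMB(Q_m) − MC(Q_m) = MEB(Q_m) = 19.3000.
DWL = ½ × 7.4231 × 19.3000 = 71.6329.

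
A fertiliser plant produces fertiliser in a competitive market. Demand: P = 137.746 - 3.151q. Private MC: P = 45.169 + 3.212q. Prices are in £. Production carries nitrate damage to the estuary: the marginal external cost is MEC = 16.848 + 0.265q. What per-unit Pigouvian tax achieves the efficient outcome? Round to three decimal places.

Social marginal cost = private MC + MEC = 62.017 + 3.477q.
Set SMC = demand: 62.017 + 3.477q = 137.746 - 3.151q → q* = 11.4256.
The Pigouvian tax equals MEC at q*: 16.848 + 0.265×11.4256 = 19.8758.

tax = £19.876 per unit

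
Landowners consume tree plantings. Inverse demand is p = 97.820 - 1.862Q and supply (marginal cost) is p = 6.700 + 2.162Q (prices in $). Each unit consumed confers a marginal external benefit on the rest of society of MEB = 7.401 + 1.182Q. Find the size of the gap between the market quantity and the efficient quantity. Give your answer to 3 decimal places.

12.022 units

Market equilibrium (private): 6.700 + 2.162Q = 97.820 - 1.862Q → Q_m = 22.6441.
Social marginal benefit = demand + MEB = 105.221 - 0.680Q.
Set SMB = MC: 105.221 - 0.680Q = 6.700 + 2.162Q → Q* = 34.6661.
Gap = |22.6441 − 34.6661| = 12.0220.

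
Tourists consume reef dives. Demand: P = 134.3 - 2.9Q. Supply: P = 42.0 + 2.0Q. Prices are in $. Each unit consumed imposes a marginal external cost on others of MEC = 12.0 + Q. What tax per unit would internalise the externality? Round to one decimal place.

Social marginal benefit = demand − MEC = 122.3 - 3.9Q.
Set SMB = MC: 122.3 - 3.9Q = 42.0 + 2.0Q → Q* = 13.6102.
The Pigouvian tax equals MEC at Q*: 12.0 + 1.0×13.6102 = 25.6102.

tax = $25.6 per unit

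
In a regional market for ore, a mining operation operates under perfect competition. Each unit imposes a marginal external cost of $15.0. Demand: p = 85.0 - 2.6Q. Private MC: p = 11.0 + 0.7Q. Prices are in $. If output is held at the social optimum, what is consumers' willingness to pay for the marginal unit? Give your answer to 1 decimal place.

Social marginal cost = private MC + MEC = 26.0 + 0.7Q.
Set SMC = demand: 26.0 + 0.7Q = 85.0 - 2.6Q → Q* = 17.8788.
Consumer price on the demand curve at Q*: 85.0 − 2.6×17.8788 = 38.5151.

P = $38.5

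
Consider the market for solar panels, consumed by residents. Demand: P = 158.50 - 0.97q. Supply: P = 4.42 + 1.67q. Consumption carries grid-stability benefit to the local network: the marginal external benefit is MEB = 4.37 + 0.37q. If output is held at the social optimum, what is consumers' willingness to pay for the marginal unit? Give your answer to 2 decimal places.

P = 90.79

Social marginal benefit = demand + MEB = 162.87 - 0.60q.
Set SMB = MC: 162.87 - 0.60q = 4.42 + 1.67q → q* = 69.8018.
Consumer price on the demand curve at q*: 158.50 − 0.97×69.8018 = 90.7923.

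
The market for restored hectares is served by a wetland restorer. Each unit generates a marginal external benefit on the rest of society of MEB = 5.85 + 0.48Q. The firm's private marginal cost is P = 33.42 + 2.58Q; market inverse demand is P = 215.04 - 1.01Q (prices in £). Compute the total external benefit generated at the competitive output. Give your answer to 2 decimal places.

£910.21

Market equilibrium (private): 33.42 + 2.58Q = 215.04 - 1.01Q → Q_m = 50.5905.
Total external benefit = ∫₀^{Q_m} (5.85 + 0.48Q) dQ = 5.85×50.5905 + ½×0.48×50.5905² = 910.2101.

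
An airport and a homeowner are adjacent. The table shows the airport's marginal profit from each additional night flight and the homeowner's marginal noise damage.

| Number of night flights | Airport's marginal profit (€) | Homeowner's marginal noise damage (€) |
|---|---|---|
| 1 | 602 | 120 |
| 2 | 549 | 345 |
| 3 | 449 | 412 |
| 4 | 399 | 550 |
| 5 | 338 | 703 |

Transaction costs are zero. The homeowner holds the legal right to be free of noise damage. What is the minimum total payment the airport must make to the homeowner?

Efficient level: marginal profit ≥ marginal noise damage through level 3, so k* = 3.
With the homeowner holding the right, the airport must at least compensate total damage at k*: 120 + 345 + 412 = 877.

€877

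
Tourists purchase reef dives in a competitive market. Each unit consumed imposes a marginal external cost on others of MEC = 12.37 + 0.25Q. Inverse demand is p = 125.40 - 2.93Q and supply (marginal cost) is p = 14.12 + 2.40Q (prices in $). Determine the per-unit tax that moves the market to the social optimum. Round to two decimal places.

Social marginal benefit = demand − MEC = 113.03 - 3.18Q.
Set SMB = MC: 113.03 - 3.18Q = 14.12 + 2.40Q → Q* = 17.7258.
The Pigouvian tax equals MEC at Q*: 12.37 + 0.25×17.7258 = 16.8015.

tax = $16.80 per unit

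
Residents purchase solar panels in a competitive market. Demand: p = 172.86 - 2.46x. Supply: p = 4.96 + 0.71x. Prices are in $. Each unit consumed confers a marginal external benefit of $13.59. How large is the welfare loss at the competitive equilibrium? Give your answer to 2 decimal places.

Market equilibrium (private): 4.96 + 0.71x = 172.86 - 2.46x → x_m = 52.9653.
Social marginal benefit = demand + MEB = 186.45 - 2.46x.
Set SMB = MC: 186.45 - 2.46x = 4.96 + 0.71x → x* = 57.2524.
The loss is the area between SMB and MC from x* to x_m; with linear curves that's a triangle of height MEB(x_m).
DWL = ½ × 4.2871 × 13.5900 = 29.1308.

DWL = $29.13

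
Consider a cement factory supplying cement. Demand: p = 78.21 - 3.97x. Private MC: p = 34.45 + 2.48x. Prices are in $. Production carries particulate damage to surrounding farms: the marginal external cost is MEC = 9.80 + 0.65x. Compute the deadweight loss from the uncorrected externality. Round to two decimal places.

DWL = $14.22

Market equilibrium (private): 34.45 + 2.48x = 78.21 - 3.97x → x_m = 6.7845.
Social marginal cost = private MC + MEC = 44.25 + 3.13x.
Set SMC = demand: 44.25 + 3.13x = 78.21 - 3.97x → x* = 4.7831.
Between x* and x_m the wedge SMC − demand runs linearly from 0 to MEC(x_m), so the loss is a triangle.
DWL = ½ × 2.0014 × 14.2099 = 14.2198.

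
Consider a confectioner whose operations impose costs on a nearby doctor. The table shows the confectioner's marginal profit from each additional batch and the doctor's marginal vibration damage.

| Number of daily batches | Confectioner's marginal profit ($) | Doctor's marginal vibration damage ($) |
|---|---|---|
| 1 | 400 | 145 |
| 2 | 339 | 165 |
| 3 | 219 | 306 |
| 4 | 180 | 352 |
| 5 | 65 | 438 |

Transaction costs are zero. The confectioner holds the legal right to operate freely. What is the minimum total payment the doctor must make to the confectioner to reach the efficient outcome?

$464

Left alone the confectioner would choose level 5 (marginal profit stays positive).
Efficient level: k* = 2 (marginal profit ≥ marginal vibration damage through 2).
The doctor must at least cover the confectioner's forgone profit from cutting 5→2: 219 + 180 + 65 = 464.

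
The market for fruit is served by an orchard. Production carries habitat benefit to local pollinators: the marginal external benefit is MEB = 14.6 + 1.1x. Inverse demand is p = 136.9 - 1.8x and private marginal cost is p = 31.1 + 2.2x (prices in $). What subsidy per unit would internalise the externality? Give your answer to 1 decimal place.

Social marginal cost = private MC − MEB = 16.5 + 1.1x.
Set SMC = demand: 16.5 + 1.1x = 136.9 - 1.8x → x* = 41.5172.
The Pigouvian subsidy equals MEB at x*: 14.6 + 1.1×41.5172 = 60.2689.

subsidy = $60.3 per unit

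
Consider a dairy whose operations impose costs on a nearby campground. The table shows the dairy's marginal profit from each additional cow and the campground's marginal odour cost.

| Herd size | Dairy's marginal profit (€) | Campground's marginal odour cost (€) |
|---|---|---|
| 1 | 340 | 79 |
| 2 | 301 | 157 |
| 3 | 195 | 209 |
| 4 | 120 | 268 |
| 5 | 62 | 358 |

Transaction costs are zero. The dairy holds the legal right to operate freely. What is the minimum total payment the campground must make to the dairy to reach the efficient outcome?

Left alone the dairy would choose level 5 (marginal profit stays positive).
Efficient level: k* = 2 (marginal profit ≥ marginal odour cost through 2).
The campground must at least cover the dairy's forgone profit from cutting 5→2: 195 + 120 + 62 = 377.

€377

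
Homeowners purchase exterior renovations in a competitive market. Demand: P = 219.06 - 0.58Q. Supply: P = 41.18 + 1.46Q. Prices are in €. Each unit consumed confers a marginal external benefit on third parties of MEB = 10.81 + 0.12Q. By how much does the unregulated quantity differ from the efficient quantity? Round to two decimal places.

Market equilibrium (private): 41.18 + 1.46Q = 219.06 - 0.58Q → Q_m = 87.1961.
Social marginal benefit = demand + MEB = 229.87 - 0.46Q.
Set SMB = MC: 229.87 - 0.46Q = 41.18 + 1.46Q → Q* = 98.2760.
Gap = |87.1961 − 98.2760| = 11.0799.

11.08 units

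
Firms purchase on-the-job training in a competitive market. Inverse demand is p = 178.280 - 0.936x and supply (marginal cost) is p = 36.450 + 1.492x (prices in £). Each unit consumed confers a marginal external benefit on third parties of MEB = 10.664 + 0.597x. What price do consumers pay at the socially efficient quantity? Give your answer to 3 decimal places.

P = £100.326

Social marginal benefit = demand + MEB = 188.944 - 0.339x.
Set SMB = MC: 188.944 - 0.339x = 36.450 + 1.492x → x* = 83.2845.
Consumer price on the demand curve at x*: 178.280 − 0.936×83.2845 = 100.3257.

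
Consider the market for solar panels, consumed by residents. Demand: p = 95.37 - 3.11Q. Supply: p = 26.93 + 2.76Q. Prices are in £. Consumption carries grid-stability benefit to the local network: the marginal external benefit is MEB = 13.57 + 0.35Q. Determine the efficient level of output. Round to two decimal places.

Q* = 14.86

Social marginal benefit = demand + MEB = 108.94 - 2.76Q.
Set SMB = MC: 108.94 - 2.76Q = 26.93 + 2.76Q → Q* = 14.8569.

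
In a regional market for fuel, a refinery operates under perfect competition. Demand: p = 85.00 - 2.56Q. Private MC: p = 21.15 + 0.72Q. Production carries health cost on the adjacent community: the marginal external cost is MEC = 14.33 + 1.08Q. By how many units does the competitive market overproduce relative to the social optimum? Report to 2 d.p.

8.11 units

Market equilibrium (private): 21.15 + 0.72Q = 85.00 - 2.56Q → Q_m = 19.4665.
Social marginal cost = private MC + MEC = 35.48 + 1.80Q.
Set SMC = demand: 35.48 + 1.80Q = 85.00 - 2.56Q → Q* = 11.3578.
Gap = |19.4665 − 11.3578| = 8.1087.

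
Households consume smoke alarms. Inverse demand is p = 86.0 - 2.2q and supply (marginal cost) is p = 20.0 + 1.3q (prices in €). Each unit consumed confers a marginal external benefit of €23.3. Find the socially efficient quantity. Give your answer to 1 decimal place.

Social marginal benefit = demand + MEB = 109.3 - 2.2q.
Set SMB = MC: 109.3 - 2.2q = 20.0 + 1.3q → q* = 25.5143.

q* = 25.5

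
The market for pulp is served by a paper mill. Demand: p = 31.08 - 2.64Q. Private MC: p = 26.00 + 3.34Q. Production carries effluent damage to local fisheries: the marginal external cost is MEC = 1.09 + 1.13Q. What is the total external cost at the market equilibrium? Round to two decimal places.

1.33

Market equilibrium (private): 26.00 + 3.34Q = 31.08 - 2.64Q → Q_m = 0.8495.
Total external cost = ∫₀^{Q_m} (1.09 + 1.13Q) dQ = 1.09×0.8495 + ½×1.13×0.8495² = 1.3337.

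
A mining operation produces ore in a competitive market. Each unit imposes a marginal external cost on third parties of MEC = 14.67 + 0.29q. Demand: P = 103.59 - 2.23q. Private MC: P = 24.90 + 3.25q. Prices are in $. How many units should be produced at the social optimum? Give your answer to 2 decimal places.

q* = 11.10

Social marginal cost = private MC + MEC = 39.57 + 3.54q.
Set SMC = demand: 39.57 + 3.54q = 103.59 - 2.23q → q* = 11.0953.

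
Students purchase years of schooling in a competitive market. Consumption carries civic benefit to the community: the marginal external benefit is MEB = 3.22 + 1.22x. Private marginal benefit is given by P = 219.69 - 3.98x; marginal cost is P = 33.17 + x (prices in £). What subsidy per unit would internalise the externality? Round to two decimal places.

Social marginal benefit = demand + MEB = 222.91 - 2.76x.
Set SMB = MC: 222.91 - 2.76x = 33.17 + x → x* = 50.4628.
The Pigouvian subsidy equals MEB at x*: 3.22 + 1.22×50.4628 = 64.7846.

subsidy = £64.78 per unit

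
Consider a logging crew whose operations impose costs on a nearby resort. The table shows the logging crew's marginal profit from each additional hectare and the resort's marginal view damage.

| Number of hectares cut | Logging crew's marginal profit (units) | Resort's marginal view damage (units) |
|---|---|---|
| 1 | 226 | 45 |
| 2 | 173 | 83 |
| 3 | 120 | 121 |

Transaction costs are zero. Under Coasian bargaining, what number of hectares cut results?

2

Bargaining reaches the level where marginal profit last exceeds marginal view damage.
That holds through level 2 (173 ≥ 83) but not at 3 (120 < 121).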